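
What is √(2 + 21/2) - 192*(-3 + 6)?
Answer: -576 + 5*√2/2 ≈ -572.46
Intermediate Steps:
√(2 + 21/2) - 192*(-3 + 6) = √(2 + 21*(½)) - 192*3 = √(2 + 21/2) - 48*12 = √(25/2) - 576 = 5*√2/2 - 576 = -576 + 5*√2/2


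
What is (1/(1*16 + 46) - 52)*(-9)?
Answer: 29007/62 ≈ 467.85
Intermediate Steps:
(1/(1*16 + 46) - 52)*(-9) = (1/(16 + 46) - 52)*(-9) = (1/62 - 52)*(-9) = -3223/62*(-9) = 29007/62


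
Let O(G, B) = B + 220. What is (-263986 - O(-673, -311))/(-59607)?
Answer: 87965/19869 ≈ 4.4272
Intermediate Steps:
O(G, B) = 220 + B
(-263986 - O(-673, -311))/(-59607) = (-263986 - (220 - 311))/(-59607) = (-263986 - 1*(-91))*(-1/59607) = (-263986 + 91)*(-1/59607) = -263895*(-1/59607) = 87965/19869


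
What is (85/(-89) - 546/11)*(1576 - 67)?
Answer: -74739261/979 ≈ -76343.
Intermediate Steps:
(85/(-89) - 546/11)*(1576 - 67) = (85*(-1/89) - 546*1/11)*1509 = (-85/89 - 546/11)*1509 = -49529/979*1509 = -74739261/979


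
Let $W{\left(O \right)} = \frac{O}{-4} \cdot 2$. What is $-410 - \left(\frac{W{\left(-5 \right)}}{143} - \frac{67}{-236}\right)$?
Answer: $- \frac{13846851}{33748} \approx -410.3$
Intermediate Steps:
$W{\left(O \right)} = - \frac{O}{2}$ ($W{\left(O \right)} = O \left(- \frac{1}{4}\right) 2 = - \frac{O}{4} \cdot 2 = - \frac{O}{2}$)
$-410 - \left(\frac{W{\left(-5 \right)}}{143} - \frac{67}{-236}\right) = -410 - \left(\frac{\left(- \frac{1}{2}\right) \left(-5\right)}{143} - \frac{67}{-236}\right) = -410 - \left(\frac{5}{2} \cdot \frac{1}{143} - - \frac{67}{236}\right) = -410 - \left(\frac{5}{286} + \frac{67}{236}\right) = -410 - \frac{10171}{33748} = - \frac{13846851}{33748}$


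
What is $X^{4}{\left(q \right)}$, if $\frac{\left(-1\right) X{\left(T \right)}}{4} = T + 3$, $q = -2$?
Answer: $256$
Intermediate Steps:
$X{\left(T \right)} = -12 - 4 T$ ($X{\left(T \right)} = - 4 \left(T + 3\right) = - 4 \left(3 + T\right) = -12 - 4 T$)
$X^{4}{\left(q \right)} = \left(-12 - -8\right)^{4} = \left(-12 + 8\right)^{4} = \left(-4\right)^{4} = 256$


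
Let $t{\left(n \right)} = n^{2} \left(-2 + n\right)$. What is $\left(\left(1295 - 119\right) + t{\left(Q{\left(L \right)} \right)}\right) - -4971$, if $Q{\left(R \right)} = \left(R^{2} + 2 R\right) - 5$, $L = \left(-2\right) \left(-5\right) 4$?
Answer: $4693816772$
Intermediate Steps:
$L = 40$ ($L = 10 \cdot 4 = 40$)
$Q{\left(R \right)} = -5 + R^{2} + 2 R$
$\left(\left(1295 - 119\right) + t{\left(Q{\left(L \right)} \right)}\right) - -4971 = \left(\left(1295 - 119\right) + \left(-5 + 40^{2} + 2 \cdot 40\right)^{2} \left(-2 + \left(-5 + 40^{2} + 2 \cdot 40\right)\right)\right) - -4971 = \left(1176 + \left(-5 + 1600 + 80\right)^{2} \left(-2 + \left(-5 + 1600 + 80\right)\right)\right) + 4971 = \left(1176 + 1675^{2} \left(-2 + 1675\right)\right) + 4971 = \left(1176 + 2805625 \cdot 1673\right) + 4971 = \left(1176 + 4693810625\right) + 4971 = 4693811801 + 4971 = 4693816772$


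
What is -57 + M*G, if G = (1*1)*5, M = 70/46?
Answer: -1136/23 ≈ -49.391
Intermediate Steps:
M = 35/23 (M = 70*(1/46) = 35/23 ≈ 1.5217)
G = 5 (G = 1*5 = 5)
-57 + M*G = -57 + (35/23)*5 = -57 + 175/23 = -1136/23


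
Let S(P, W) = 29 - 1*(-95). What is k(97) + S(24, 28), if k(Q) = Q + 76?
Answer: 297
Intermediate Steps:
k(Q) = 76 + Q
S(P, W) = 124 (S(P, W) = 29 + 95 = 124)
k(97) + S(24, 28) = (76 + 97) + 124 = 173 + 124 = 297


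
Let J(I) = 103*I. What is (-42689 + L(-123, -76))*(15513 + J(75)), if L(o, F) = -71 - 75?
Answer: -995399730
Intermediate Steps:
L(o, F) = -146
(-42689 + L(-123, -76))*(15513 + J(75)) = (-42689 - 146)*(15513 + 103*75) = -42835*(15513 + 7725) = -42835*23238 = -995399730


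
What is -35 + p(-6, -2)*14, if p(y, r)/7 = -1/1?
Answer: -133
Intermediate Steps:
p(y, r) = -7 (p(y, r) = 7*(-1/1) = 7*(-1*1) = 7*(-1) = -7)
-35 + p(-6, -2)*14 = -35 - 7*14 = -35 - 98 = -133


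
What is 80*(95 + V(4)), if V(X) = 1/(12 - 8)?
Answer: 7620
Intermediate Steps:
V(X) = ¼ (V(X) = 1/4 = ¼)
80*(95 + V(4)) = 80*(95 + ¼) = 80*(381/4) = 7620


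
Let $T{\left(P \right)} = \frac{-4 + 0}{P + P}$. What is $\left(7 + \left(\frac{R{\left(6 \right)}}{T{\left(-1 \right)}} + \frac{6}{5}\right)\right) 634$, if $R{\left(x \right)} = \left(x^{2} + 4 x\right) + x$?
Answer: $\frac{130604}{5} \approx 26121.0$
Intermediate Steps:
$T{\left(P \right)} = - \frac{2}{P}$ ($T{\left(P \right)} = - \frac{4}{2 P} = - 4 \frac{1}{2 P} = - \frac{2}{P}$)
$R{\left(x \right)} = x^{2} + 5 x$
$\left(7 + \left(\frac{R{\left(6 \right)}}{T{\left(-1 \right)}} + \frac{6}{5}\right)\right) 634 = \left(7 + \left(\frac{6 \left(5 + 6\right)}{\left(-2\right) \frac{1}{-1}} + \frac{6}{5}\right)\right) 634 = \left(7 + \left(\frac{6 \cdot 11}{\left(-2\right) \left(-1\right)} + 6 \cdot \frac{1}{5}\right)\right) 634 = \left(7 + \left(\frac{66}{2} + \frac{6}{5}\right)\right) 634 = \left(7 + \left(66 \cdot \frac{1}{2} + \frac{6}{5}\right)\right) 634 = \left(7 + \left(33 + \frac{6}{5}\right)\right) 634 = \left(7 + \frac{171}{5}\right) 634 = \frac{206}{5} \cdot 634 = \frac{130604}{5}$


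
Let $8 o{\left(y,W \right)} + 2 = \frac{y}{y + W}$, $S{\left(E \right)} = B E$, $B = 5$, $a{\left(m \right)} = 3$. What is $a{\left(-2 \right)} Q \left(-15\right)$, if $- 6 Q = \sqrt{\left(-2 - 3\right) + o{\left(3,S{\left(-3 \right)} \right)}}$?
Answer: $\frac{195 i \sqrt{2}}{16} \approx 17.236 i$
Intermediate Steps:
$S{\left(E \right)} = 5 E$
$o{\left(y,W \right)} = - \frac{1}{4} + \frac{y}{8 \left(W + y\right)}$ ($o{\left(y,W \right)} = - \frac{1}{4} + \frac{y \frac{1}{y + W}}{8} = - \frac{1}{4} + \frac{y \frac{1}{W + y}}{8} = - \frac{1}{4} + \frac{y}{8 \left(W + y\right)}$)
$Q = - \frac{13 i \sqrt{2}}{48}$ ($Q = - \frac{\sqrt{\left(-2 - 3\right) + \frac{- \frac{5 \left(-3\right)}{4} - \frac{3}{8}}{5 \left(-3\right) + 3}}}{6} = - \frac{\sqrt{-5 + \frac{\left(- \frac{1}{4}\right) \left(-15\right) - \frac{3}{8}}{-15 + 3}}}{6} = - \frac{\sqrt{-5 + \frac{\frac{15}{4} - \frac{3}{8}}{-12}}}{6} = - \frac{\sqrt{-5 - \frac{9}{32}}}{6} = - \frac{\sqrt{- \frac{169}{32}}}{6} = - \frac{\frac{13}{8} i \sqrt{2}}{6} = - \frac{13 i \sqrt{2}}{48} \approx - 0.38302 i$)
$a{\left(-2 \right)} Q \left(-15\right) = 3 \left(- \frac{13 i \sqrt{2}}{48}\right) \left(-15\right) = - \frac{13 i \sqrt{2}}{16} \left(-15\right) = \frac{195 i \sqrt{2}}{16}$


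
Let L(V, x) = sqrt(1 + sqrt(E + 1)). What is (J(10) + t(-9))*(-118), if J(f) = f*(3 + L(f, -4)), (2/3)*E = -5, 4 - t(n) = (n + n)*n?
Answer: 15104 - 590*sqrt(4 + 2*I*sqrt(26)) ≈ 13491.0 - 1100.2*I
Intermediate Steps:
t(n) = 4 - 2*n**2 (t(n) = 4 - (n + n)*n = 4 - 2*n*n = 4 - 2*n**2)
E = -15/2 (E = (3/2)*(-5) = -15/2 ≈ -7.5000)
L(V, x) = sqrt(1 + I*sqrt(26)/2) (L(V, x) = sqrt(1 + sqrt(-15/2 + 1)) = sqrt(1 + sqrt(-13/2)) = sqrt(1 + I*sqrt(26)/2))
J(f) = f*(3 + sqrt(4 + 2*I*sqrt(26))/2)
(J(10) + t(-9))*(-118) = ((1/2)*10*(6 + sqrt(4 + 2*I*sqrt(26))) + (4 - 2*(-9)**2))*(-118) = ((30 + 5*sqrt(4 + 2*I*sqrt(26))) + (4 - 2*81))*(-118) = ((30 + 5*sqrt(4 + 2*I*sqrt(26))) + (4 - 162))*(-118) = ((30 + 5*sqrt(4 + 2*I*sqrt(26))) - 158)*(-118) = (-128 + 5*sqrt(4 + 2*I*sqrt(26)))*(-118) = 15104 - 590*sqrt(4 + 2*I*sqrt(26))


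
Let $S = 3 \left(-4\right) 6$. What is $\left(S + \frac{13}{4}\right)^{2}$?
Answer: $\frac{75625}{16} \approx 4726.6$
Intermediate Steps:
$S = -72$ ($S = \left(-12\right) 6 = -72$)
$\left(S + \frac{13}{4}\right)^{2} = \left(-72 + \frac{13}{4}\right)^{2} = \left(- \frac{275}{4}\right)^{2} = \frac{75625}{16}$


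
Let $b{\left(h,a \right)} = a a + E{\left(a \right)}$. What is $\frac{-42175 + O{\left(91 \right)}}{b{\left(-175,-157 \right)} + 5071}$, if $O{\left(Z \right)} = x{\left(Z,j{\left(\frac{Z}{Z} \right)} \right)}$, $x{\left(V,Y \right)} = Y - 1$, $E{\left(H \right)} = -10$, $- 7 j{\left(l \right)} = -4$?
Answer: $- \frac{147614}{103985} \approx -1.4196$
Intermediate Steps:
$j{\left(l \right)} = \frac{4}{7}$ ($j{\left(l \right)} = \left(- \frac{1}{7}\right) \left(-4\right) = \frac{4}{7}$)
$b{\left(h,a \right)} = -10 + a^{2}$ ($b{\left(h,a \right)} = a a - 10 = a^{2} - 10 = -10 + a^{2}$)
$x{\left(V,Y \right)} = -1 + Y$ ($x{\left(V,Y \right)} = Y - 1 = -1 + Y$)
$O{\left(Z \right)} = - \frac{3}{7}$ ($O{\left(Z \right)} = -1 + \frac{4}{7} = - \frac{3}{7}$)
$\frac{-42175 + O{\left(91 \right)}}{b{\left(-175,-157 \right)} + 5071} = \frac{-42175 - \frac{3}{7}}{\left(-10 + \left(-157\right)^{2}\right) + 5071} = - \frac{295228}{7 \left(\left(-10 + 24649\right) + 5071\right)} = - \frac{295228}{7 \left(24639 + 5071\right)} = - \frac{295228}{7 \cdot 29710} = \left(- \frac{295228}{7}\right) \frac{1}{29710} = - \frac{147614}{103985}$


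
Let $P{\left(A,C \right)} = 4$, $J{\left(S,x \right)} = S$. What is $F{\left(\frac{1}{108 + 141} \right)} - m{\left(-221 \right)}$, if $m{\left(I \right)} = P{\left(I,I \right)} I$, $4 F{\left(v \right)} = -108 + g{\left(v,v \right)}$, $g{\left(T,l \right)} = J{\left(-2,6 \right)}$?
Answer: $\frac{1713}{2} \approx 856.5$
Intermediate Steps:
$g{\left(T,l \right)} = -2$
$F{\left(v \right)} = - \frac{55}{2}$ ($F{\left(v \right)} = \frac{-108 - 2}{4} = \frac{1}{4} \left(-110\right) = - \frac{55}{2}$)
$m{\left(I \right)} = 4 I$
$F{\left(\frac{1}{108 + 141} \right)} - m{\left(-221 \right)} = - \frac{55}{2} - 4 \left(-221\right) = - \frac{55}{2} - -884 = - \frac{55}{2} + 884 = \frac{1713}{2}$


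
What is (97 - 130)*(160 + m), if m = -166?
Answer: 198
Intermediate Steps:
(97 - 130)*(160 + m) = (97 - 130)*(160 - 166) = -33*(-6) = 198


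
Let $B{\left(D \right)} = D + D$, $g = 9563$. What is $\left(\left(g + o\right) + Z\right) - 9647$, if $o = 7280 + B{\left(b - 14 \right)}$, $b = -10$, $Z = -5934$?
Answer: $1214$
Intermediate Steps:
$B{\left(D \right)} = 2 D$
$o = 7232$ ($o = 7280 + 2 \left(-10 - 14\right) = 7280 + 2 \left(-24\right) = 7280 - 48 = 7232$)
$\left(\left(g + o\right) + Z\right) - 9647 = \left(\left(9563 + 7232\right) - 5934\right) - 9647 = \left(16795 - 5934\right) - 9647 = 10861 - 9647 = 1214$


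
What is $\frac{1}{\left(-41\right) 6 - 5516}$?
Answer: $- \frac{1}{5762} \approx -0.00017355$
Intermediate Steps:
$\frac{1}{\left(-41\right) 6 - 5516} = \frac{1}{-246 - 5516} = \frac{1}{-5762} = - \frac{1}{5762}$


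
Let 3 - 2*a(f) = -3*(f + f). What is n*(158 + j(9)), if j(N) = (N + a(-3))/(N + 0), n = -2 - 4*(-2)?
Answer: 949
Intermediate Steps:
n = 6 (n = -2 + 8 = 6)
a(f) = 3/2 + 3*f (a(f) = 3/2 - (-3)*(f + f)/2 = 3/2 - (-3)*2*f/2 = 3/2 - (-3)*f = 3/2 + 3*f)
j(N) = (-15/2 + N)/N (j(N) = (N + (3/2 + 3*(-3)))/(N + 0) = (N + (3/2 - 9))/N = (N - 15/2)/N = (-15/2 + N)/N)
n*(158 + j(9)) = 6*(158 + (-15/2 + 9)/9) = 6*(158 + (1/9)*(3/2)) = 6*(158 + 1/6) = 6*(949/6) = 949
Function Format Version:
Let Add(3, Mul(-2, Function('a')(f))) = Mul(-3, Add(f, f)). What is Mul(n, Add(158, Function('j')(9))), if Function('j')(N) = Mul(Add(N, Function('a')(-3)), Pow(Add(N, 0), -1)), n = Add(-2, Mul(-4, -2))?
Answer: 949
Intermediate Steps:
n = 6 (n = Add(-2, 8) = 6)
Function('a')(f) = Add(Rational(3, 2), Mul(3, f)) (Function('a')(f) = Add(Rational(3, 2), Mul(Rational(-1, 2), Mul(-3, Add(f, f)))) = Add(Rational(3, 2), Mul(Rational(-1, 2), Mul(-3, Mul(2, f)))) = Add(Rational(3, 2), Mul(Rational(-1, 2), Mul(-6, f))) = Add(Rational(3, 2), Mul(3, f)))
Function('j')(N) = Mul(Pow(N, -1), Add(Rational(-15, 2), N)) (Function('j')(N) = Mul(Add(N, Add(Rational(3, 2), Mul(3, -3))), Pow(Add(N, 0), -1)) = Mul(Add(N, Add(Rational(3, 2), -9)), Pow(N, -1)) = Mul(Add(N, Rational(-15, 2)), Pow(N, -1)) = Mul(Add(Rational(-15, 2), N), Pow(N, -1)) = Mul(Pow(N, -1), Add(Rational(-15, 2), N)))
Mul(n, Add(158, Function('j')(9))) = Mul(6, Add(158, Mul(Pow(9, -1), Add(Rational(-15, 2), 9)))) = Mul(6, Add(158, Mul(Rational(1, 9), Rational(3, 2)))) = Mul(6, Add(158, Rational(1, 6))) = Mul(6, Rational(949, 6)) = 949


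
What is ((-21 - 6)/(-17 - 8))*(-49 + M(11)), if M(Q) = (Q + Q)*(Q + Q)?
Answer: 2349/5 ≈ 469.80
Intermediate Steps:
M(Q) = 4*Q² (M(Q) = (2*Q)*(2*Q) = 4*Q²)
((-21 - 6)/(-17 - 8))*(-49 + M(11)) = ((-21 - 6)/(-17 - 8))*(-49 + 4*11²) = (-27/(-25))*(-49 + 4*121) = (-27*(-1/25))*(-49 + 484) = (27/25)*435 = 2349/5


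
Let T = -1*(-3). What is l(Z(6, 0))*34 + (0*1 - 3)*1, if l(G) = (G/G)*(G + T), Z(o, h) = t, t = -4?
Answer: -37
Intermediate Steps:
Z(o, h) = -4
T = 3
l(G) = 3 + G (l(G) = (G/G)*(G + 3) = 1*(3 + G) = 3 + G)
l(Z(6, 0))*34 + (0*1 - 3)*1 = (3 - 4)*34 + (0*1 - 3)*1 = -1*34 + (0 - 3)*1 = -34 - 3*1 = -34 - 3 = -37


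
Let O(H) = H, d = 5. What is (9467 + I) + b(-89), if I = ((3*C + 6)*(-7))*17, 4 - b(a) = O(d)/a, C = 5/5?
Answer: 747605/89 ≈ 8400.1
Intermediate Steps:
C = 1 (C = 5*(1/5) = 1)
b(a) = 4 - 5/a
I = -1071 (I = ((3*1 + 6)*(-7))*17 = ((3 + 6)*(-7))*17 = (9*(-7))*17 = -63*17 = -1071)
(9467 + I) + b(-89) = (9467 - 1071) + (4 - 5/(-89)) = 8396 + (4 - 5*(-1/89)) = 8396 + (4 + 5/89) = 8396 + 361/89 = 747605/89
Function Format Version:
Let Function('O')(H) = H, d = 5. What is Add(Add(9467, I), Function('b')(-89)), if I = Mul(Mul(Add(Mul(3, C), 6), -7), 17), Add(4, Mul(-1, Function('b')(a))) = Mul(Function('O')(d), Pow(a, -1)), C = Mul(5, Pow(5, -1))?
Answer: Rational(747605, 89) ≈ 8400.1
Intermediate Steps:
C = 1 (C = Mul(5, Rational(1, 5)) = 1)
Function('b')(a) = Add(4, Mul(-5, Pow(a, -1))) (Function('b')(a) = Add(4, Mul(-1, Mul(5, Pow(a, -1)))) = Add(4, Mul(-5, Pow(a, -1))))
I = -1071 (I = Mul(Mul(Add(Mul(3, 1), 6), -7), 17) = Mul(Mul(Add(3, 6), -7), 17) = Mul(Mul(9, -7), 17) = Mul(-63, 17) = -1071)
Add(Add(9467, I), Function('b')(-89)) = Add(Add(9467, -1071), Add(4, Mul(-5, Pow(-89, -1)))) = Add(8396, Add(4, Mul(-5, Rational(-1, 89)))) = Add(8396, Add(4, Rational(5, 89))) = Add(8396, Rational(361, 89)) = Rational(747605, 89)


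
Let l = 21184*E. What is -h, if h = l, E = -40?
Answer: 847360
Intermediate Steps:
l = -847360 (l = 21184*(-40) = -847360)
h = -847360
-h = -1*(-847360) = 847360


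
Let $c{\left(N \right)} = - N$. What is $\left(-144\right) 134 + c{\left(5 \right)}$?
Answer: $-19301$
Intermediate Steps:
$\left(-144\right) 134 + c{\left(5 \right)} = \left(-144\right) 134 - 5 = -19296 - 5 = -19301$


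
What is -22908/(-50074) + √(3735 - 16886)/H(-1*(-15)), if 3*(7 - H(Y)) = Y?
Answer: 11454/25037 + I*√13151/2 ≈ 0.45748 + 57.339*I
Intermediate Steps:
H(Y) = 7 - Y/3
-22908/(-50074) + √(3735 - 16886)/H(-1*(-15)) = -22908/(-50074) + √(3735 - 16886)/(7 - (-1)*(-15)/3) = -22908*(-1/50074) + √(-13151)/(7 - ⅓*15) = 11454/25037 + (I*√13151)/(7 - 5) = 11454/25037 + (I*√13151)/2 = 11454/25037 + (I*√13151)*(½) = 11454/25037 + I*√13151/2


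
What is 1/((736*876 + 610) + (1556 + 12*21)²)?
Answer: 1/3914210 ≈ 2.5548e-7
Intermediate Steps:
1/((736*876 + 610) + (1556 + 12*21)²) = 1/((644736 + 610) + (1556 + 252)²) = 1/(645346 + 1808²) = 1/(645346 + 3268864) = 1/3914210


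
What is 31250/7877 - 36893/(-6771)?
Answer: 502199911/53335167 ≈ 9.4159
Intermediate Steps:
31250/7877 - 36893/(-6771) = 31250*(1/7877) - 36893*(-1/6771) = 31250/7877 + 36893/6771 = 502199911/53335167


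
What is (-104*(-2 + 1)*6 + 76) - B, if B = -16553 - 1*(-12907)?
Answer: 4346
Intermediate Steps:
B = -3646 (B = -16553 + 12907 = -3646)
(-104*(-2 + 1)*6 + 76) - B = (-104*(-2 + 1)*6 + 76) - 1*(-3646) = (-(-104)*6 + 76) + 3646 = (-104*(-6) + 76) + 3646 = (624 + 76) + 3646 = 700 + 3646 = 4346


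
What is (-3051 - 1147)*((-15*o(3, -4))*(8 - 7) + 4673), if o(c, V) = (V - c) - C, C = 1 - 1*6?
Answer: -19743194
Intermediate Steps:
C = -5 (C = 1 - 6 = -5)
o(c, V) = 5 + V - c (o(c, V) = (V - c) - 1*(-5) = (V - c) + 5 = 5 + V - c)
(-3051 - 1147)*((-15*o(3, -4))*(8 - 7) + 4673) = (-3051 - 1147)*((-15*(5 - 4 - 1*3))*(8 - 7) + 4673) = -4198*(-15*(5 - 4 - 3)*1 + 4673) = -4198*(-15*(-2)*1 + 4673) = -4198*(30*1 + 4673) = -4198*(30 + 4673) = -4198*4703 = -19743194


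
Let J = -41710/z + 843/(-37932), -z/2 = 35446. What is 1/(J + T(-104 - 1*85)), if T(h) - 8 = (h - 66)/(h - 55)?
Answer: 3417366583/32845054347 ≈ 0.10405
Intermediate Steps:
z = -70892 (z = -2*35446 = -70892)
T(h) = 8 + (-66 + h)/(-55 + h) (T(h) = 8 + (h - 66)/(h - 55) = 8 + (-66 + h)/(-55 + h))
J = 126865147/224089612 (J = -41710/(-70892) + 843/(-37932) = -41710*(-1/70892) + 843*(-1/37932) = 20855/35446 - 281/12644 = 126865147/224089612 ≈ 0.56614)
1/(J + T(-104 - 1*85)) = 1/(126865147/224089612 + (-506 + 9*(-104 - 1*85))/(-55 + (-104 - 1*85))) = 1/(126865147/224089612 + (-506 + 9*(-104 - 85))/(-55 + (-104 - 85))) = 1/(126865147/224089612 + (-506 + 9*(-189))/(-55 - 189)) = 1/(126865147/224089612 + (-506 - 1701)/(-244)) = 1/(126865147/224089612 - 1/244*(-2207)) = 1/(126865147/224089612 + 2207/244) = 1/(32845054347/3417366583) = 3417366583/32845054347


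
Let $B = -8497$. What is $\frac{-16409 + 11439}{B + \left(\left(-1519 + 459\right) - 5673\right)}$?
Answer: $\frac{497}{1523} \approx 0.32633$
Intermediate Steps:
$\frac{-16409 + 11439}{B + \left(\left(-1519 + 459\right) - 5673\right)} = \frac{-16409 + 11439}{-8497 + \left(\left(-1519 + 459\right) - 5673\right)} = - \frac{4970}{-8497 - 6733} = - \frac{4970}{-15230} = \left(-4970\right) \left(- \frac{1}{15230}\right) = \frac{497}{1523}$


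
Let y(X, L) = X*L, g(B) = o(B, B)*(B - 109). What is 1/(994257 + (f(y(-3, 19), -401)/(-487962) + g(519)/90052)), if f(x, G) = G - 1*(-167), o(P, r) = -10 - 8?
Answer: 610304917/606799886138233 ≈ 1.0058e-6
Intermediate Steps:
o(P, r) = -18
g(B) = 1962 - 18*B (g(B) = -18*(B - 109) = -18*(-109 + B) = 1962 - 18*B)
y(X, L) = L*X
f(x, G) = 167 + G (f(x, G) = G + 167 = 167 + G)
1/(994257 + (f(y(-3, 19), -401)/(-487962) + g(519)/90052)) = 1/(994257 + ((167 - 401)/(-487962) + (1962 - 18*519)/90052)) = 1/(994257 + (-234*(-1/487962) + (1962 - 9342)*(1/90052))) = 1/(994257 + (13/27109 - 7380*1/90052)) = 1/(994257 + (13/27109 - 1845/22513)) = 1/(994257 - 49723436/610304917) = 1/(606799886138233/610304917) = 610304917/606799886138233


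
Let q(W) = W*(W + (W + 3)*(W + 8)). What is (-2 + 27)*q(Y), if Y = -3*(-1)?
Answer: 5175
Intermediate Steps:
Y = 3
q(W) = W*(W + (3 + W)*(8 + W))
(-2 + 27)*q(Y) = (-2 + 27)*(3*(24 + 3² + 12*3)) = 25*(3*(24 + 9 + 36)) = 25*(3*69) = 25*207 = 5175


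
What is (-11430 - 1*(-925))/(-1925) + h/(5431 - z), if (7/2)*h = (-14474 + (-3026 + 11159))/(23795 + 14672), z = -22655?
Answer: 103176655766/18906722835 ≈ 5.4571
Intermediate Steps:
h = -12682/269269 (h = 2*((-14474 + (-3026 + 11159))/(23795 + 14672))/7 = 2*((-14474 + 8133)/38467)/7 = 2*(-6341*1/38467)/7 = (2/7)*(-6341/38467) = -12682/269269 ≈ -0.047098)
(-11430 - 1*(-925))/(-1925) + h/(5431 - z) = (-11430 - 1*(-925))/(-1925) - 12682/(269269*(5431 - 1*(-22655))) = (-11430 + 925)*(-1/1925) - 12682/(269269*(5431 + 22655)) = -10505*(-1/1925) - 12682/269269/28086 = 191/35 - 12682/269269*1/28086 = 191/35 - 6341/3781344567 = 103176655766/18906722835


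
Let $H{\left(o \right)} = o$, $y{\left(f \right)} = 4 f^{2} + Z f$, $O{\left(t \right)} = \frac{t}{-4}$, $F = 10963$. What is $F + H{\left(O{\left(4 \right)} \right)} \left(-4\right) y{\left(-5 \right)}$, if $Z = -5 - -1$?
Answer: $11443$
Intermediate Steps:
$O{\left(t \right)} = - \frac{t}{4}$ ($O{\left(t \right)} = t \left(- \frac{1}{4}\right) = - \frac{t}{4}$)
$Z = -4$ ($Z = -5 + 1 = -4$)
$y{\left(f \right)} = - 4 f + 4 f^{2}$ ($y{\left(f \right)} = 4 f^{2} - 4 f = - 4 f + 4 f^{2}$)
$F + H{\left(O{\left(4 \right)} \right)} \left(-4\right) y{\left(-5 \right)} = 10963 + \left(- \frac{1}{4}\right) 4 \left(-4\right) 4 \left(-5\right) \left(-1 - 5\right) = 10963 + \left(-1\right) \left(-4\right) 4 \left(-5\right) \left(-6\right) = 10963 + 4 \cdot 120 = 10963 + 480 = 11443$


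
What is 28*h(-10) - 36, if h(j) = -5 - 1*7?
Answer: -372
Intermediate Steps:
h(j) = -12 (h(j) = -5 - 7 = -12)
28*h(-10) - 36 = 28*(-12) - 36 = -336 - 36 = -372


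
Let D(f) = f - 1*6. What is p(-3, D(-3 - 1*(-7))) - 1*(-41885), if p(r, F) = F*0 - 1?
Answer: 41884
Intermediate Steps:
D(f) = -6 + f (D(f) = f - 6 = -6 + f)
p(r, F) = -1 (p(r, F) = 0 - 1 = -1)
p(-3, D(-3 - 1*(-7))) - 1*(-41885) = -1 - 1*(-41885) = -1 + 41885 = 41884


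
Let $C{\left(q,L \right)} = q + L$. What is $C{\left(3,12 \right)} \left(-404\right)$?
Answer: $-6060$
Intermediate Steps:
$C{\left(q,L \right)} = L + q$
$C{\left(3,12 \right)} \left(-404\right) = \left(12 + 3\right) \left(-404\right) = 15 \left(-404\right) = -6060$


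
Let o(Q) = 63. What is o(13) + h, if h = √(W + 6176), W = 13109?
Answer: 63 + √19285 ≈ 201.87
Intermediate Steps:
h = √19285 (h = √(13109 + 6176) = √19285 ≈ 138.87)
o(13) + h = 63 + √19285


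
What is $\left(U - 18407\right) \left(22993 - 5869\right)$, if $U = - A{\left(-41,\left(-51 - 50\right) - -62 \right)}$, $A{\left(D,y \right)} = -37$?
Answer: $-314567880$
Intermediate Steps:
$U = 37$ ($U = \left(-1\right) \left(-37\right) = 37$)
$\left(U - 18407\right) \left(22993 - 5869\right) = \left(37 - 18407\right) \left(22993 - 5869\right) = \left(-18370\right) 17124 = -314567880$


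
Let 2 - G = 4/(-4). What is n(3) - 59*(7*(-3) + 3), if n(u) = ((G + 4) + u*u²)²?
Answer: 2218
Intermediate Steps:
G = 3 (G = 2 - 4/(-4) = 2 - 4*(-1)/4 = 2 - 1*(-1) = 2 + 1 = 3)
n(u) = (7 + u³)² (n(u) = ((3 + 4) + u*u²)² = (7 + u³)²)
n(3) - 59*(7*(-3) + 3) = (7 + 3³)² - 59*(7*(-3) + 3) = (7 + 27)² - 59*(-21 + 3) = 34² - 59*(-18) = 1156 + 1062 = 2218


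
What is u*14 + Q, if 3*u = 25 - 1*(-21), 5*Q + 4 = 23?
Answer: 3277/15 ≈ 218.47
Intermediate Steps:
Q = 19/5 (Q = -4/5 + (1/5)*23 = -4/5 + 23/5 = 19/5 ≈ 3.8000)
u = 46/3 (u = (25 - 1*(-21))/3 = (25 + 21)/3 = (1/3)*46 = 46/3 ≈ 15.333)
u*14 + Q = (46/3)*14 + 19/5 = 644/3 + 19/5 = 3277/15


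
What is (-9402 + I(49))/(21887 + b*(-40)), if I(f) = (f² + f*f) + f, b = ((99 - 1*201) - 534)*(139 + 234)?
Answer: -4551/9511007 ≈ -0.00047850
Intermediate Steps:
b = -237228 (b = ((99 - 201) - 534)*373 = (-102 - 534)*373 = -636*373 = -237228)
I(f) = f + 2*f² (I(f) = (f² + f²) + f = 2*f² + f = f + 2*f²)
(-9402 + I(49))/(21887 + b*(-40)) = (-9402 + 49*(1 + 2*49))/(21887 - 237228*(-40)) = (-9402 + 49*(1 + 98))/(21887 + 9489120) = (-9402 + 49*99)/9511007 = (-9402 + 4851)*(1/9511007) = -4551*1/9511007 = -4551/9511007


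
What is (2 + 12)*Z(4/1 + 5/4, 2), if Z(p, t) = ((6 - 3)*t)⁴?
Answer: 18144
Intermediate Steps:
Z(p, t) = 81*t⁴ (Z(p, t) = (3*t)⁴ = 81*t⁴)
(2 + 12)*Z(4/1 + 5/4, 2) = (2 + 12)*(81*2⁴) = 14*(81*16) = 14*1296 = 18144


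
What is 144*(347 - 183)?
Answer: 23616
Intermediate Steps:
144*(347 - 183) = 144*164 = 23616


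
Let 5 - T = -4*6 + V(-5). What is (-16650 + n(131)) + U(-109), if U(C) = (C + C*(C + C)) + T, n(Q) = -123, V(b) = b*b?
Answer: 6884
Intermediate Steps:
V(b) = b**2
T = 4 (T = 5 - (-4*6 + (-5)**2) = 5 - (-24 + 25) = 5 - 1*1 = 5 - 1 = 4)
U(C) = 4 + C + 2*C**2 (U(C) = (C + C*(C + C)) + 4 = (C + C*(2*C)) + 4 = (C + 2*C**2) + 4 = 4 + C + 2*C**2)
(-16650 + n(131)) + U(-109) = (-16650 - 123) + (4 - 109 + 2*(-109)**2) = -16773 + (4 - 109 + 2*11881) = -16773 + (4 - 109 + 23762) = -16773 + 23657 = 6884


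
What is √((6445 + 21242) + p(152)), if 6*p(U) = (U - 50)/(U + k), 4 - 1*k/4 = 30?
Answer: √3986979/12 ≈ 166.40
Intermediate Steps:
k = -104 (k = 16 - 4*30 = 16 - 120 = -104)
p(U) = (-50 + U)/(6*(-104 + U)) (p(U) = ((U - 50)/(U - 104))/6 = ((-50 + U)/(-104 + U))/6 = (-50 + U)/(6*(-104 + U)))
√((6445 + 21242) + p(152)) = √((6445 + 21242) + (-50 + 152)/(6*(-104 + 152))) = √(27687 + (⅙)*102/48) = √(27687 + (⅙)*(1/48)*102) = √(27687 + 17/48) = √(1328993/48) = √3986979/12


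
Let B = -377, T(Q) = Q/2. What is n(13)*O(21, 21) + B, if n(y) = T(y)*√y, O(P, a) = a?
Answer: -377 + 273*√13/2 ≈ 115.16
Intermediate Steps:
T(Q) = Q/2 (T(Q) = Q*(½) = Q/2)
n(y) = y^(3/2)/2 (n(y) = (y/2)*√y = y^(3/2)/2)
n(13)*O(21, 21) + B = (13^(3/2)/2)*21 - 377 = ((13*√13)/2)*21 - 377 = (13*√13/2)*21 - 377 = 273*√13/2 - 377 = -377 + 273*√13/2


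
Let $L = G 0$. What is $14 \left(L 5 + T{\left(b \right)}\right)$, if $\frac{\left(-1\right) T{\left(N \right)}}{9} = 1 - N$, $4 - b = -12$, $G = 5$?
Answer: $1890$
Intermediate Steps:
$b = 16$ ($b = 4 - -12 = 4 + 12 = 16$)
$T{\left(N \right)} = -9 + 9 N$ ($T{\left(N \right)} = - 9 \left(1 - N\right) = -9 + 9 N$)
$L = 0$ ($L = 5 \cdot 0 = 0$)
$14 \left(L 5 + T{\left(b \right)}\right) = 14 \left(0 \cdot 5 + \left(-9 + 9 \cdot 16\right)\right) = 14 \left(0 + \left(-9 + 144\right)\right) = 14 \left(0 + 135\right) = 14 \cdot 135 = 1890$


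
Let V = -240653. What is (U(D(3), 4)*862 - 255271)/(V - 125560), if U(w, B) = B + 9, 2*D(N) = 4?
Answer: 81355/122071 ≈ 0.66646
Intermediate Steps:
D(N) = 2 (D(N) = (1/2)*4 = 2)
U(w, B) = 9 + B
(U(D(3), 4)*862 - 255271)/(V - 125560) = ((9 + 4)*862 - 255271)/(-240653 - 125560) = (13*862 - 255271)/(-366213) = (11206 - 255271)*(-1/366213) = -244065*(-1/366213) = 81355/122071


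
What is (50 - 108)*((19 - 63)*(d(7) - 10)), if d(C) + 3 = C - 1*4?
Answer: -25520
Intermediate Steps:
d(C) = -7 + C (d(C) = -3 + (C - 1*4) = -3 + (C - 4) = -3 + (-4 + C) = -7 + C)
(50 - 108)*((19 - 63)*(d(7) - 10)) = (50 - 108)*((19 - 63)*((-7 + 7) - 10)) = -(-2552)*(0 - 10) = -(-2552)*(-10) = -58*440 = -25520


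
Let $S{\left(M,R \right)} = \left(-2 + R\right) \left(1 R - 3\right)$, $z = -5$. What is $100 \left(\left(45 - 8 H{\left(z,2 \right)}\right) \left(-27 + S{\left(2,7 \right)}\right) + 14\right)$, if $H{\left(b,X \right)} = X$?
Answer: $-18900$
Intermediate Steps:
$S{\left(M,R \right)} = \left(-3 + R\right) \left(-2 + R\right)$ ($S{\left(M,R \right)} = \left(-2 + R\right) \left(R - 3\right) = \left(-2 + R\right) \left(-3 + R\right) = \left(-3 + R\right) \left(-2 + R\right)$)
$100 \left(\left(45 - 8 H{\left(z,2 \right)}\right) \left(-27 + S{\left(2,7 \right)}\right) + 14\right) = 100 \left(\left(45 - 16\right) \left(-27 + \left(6 + 7^{2} - 35\right)\right) + 14\right) = 100 \left(\left(45 - 16\right) \left(-27 + \left(6 + 49 - 35\right)\right) + 14\right) = 100 \left(29 \left(-27 + 20\right) + 14\right) = 100 \left(29 \left(-7\right) + 14\right) = 100 \left(-203 + 14\right) = 100 \left(-189\right) = -18900$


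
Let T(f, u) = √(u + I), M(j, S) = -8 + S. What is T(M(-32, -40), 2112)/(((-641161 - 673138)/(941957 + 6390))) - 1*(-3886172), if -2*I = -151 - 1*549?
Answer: 3886172 - 948347*√2462/1314299 ≈ 3.8861e+6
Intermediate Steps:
I = 350 (I = -(-151 - 1*549)/2 = -(-151 - 549)/2 = -½*(-700) = 350)
T(f, u) = √(350 + u) (T(f, u) = √(u + 350) = √(350 + u))
T(M(-32, -40), 2112)/(((-641161 - 673138)/(941957 + 6390))) - 1*(-3886172) = √(350 + 2112)/(((-641161 - 673138)/(941957 + 6390))) - 1*(-3886172) = √2462/((-1314299/948347)) + 3886172 = √2462/((-1314299*1/948347)) + 3886172 = √2462/(-1314299/948347) + 3886172 = √2462*(-948347/1314299) + 3886172 = -948347*√2462/1314299 + 3886172 = 3886172 - 948347*√2462/1314299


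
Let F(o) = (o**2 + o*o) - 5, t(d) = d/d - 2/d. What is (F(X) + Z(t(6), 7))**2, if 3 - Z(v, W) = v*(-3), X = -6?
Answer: 5184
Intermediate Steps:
t(d) = 1 - 2/d
F(o) = -5 + 2*o**2 (F(o) = (o**2 + o**2) - 5 = 2*o**2 - 5 = -5 + 2*o**2)
Z(v, W) = 3 + 3*v (Z(v, W) = 3 - v*(-3) = 3 - (-3)*v = 3 + 3*v)
(F(X) + Z(t(6), 7))**2 = ((-5 + 2*(-6)**2) + (3 + 3*((-2 + 6)/6)))**2 = ((-5 + 2*36) + (3 + 3*((1/6)*4)))**2 = ((-5 + 72) + (3 + 3*(2/3)))**2 = (67 + (3 + 2))**2 = (67 + 5)**2 = 72**2 = 5184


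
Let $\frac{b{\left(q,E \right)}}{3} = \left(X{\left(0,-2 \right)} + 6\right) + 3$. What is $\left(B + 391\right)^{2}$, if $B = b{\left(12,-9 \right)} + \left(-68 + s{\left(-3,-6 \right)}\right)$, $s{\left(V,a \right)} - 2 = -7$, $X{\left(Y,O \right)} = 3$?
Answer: $125316$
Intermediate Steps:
$s{\left(V,a \right)} = -5$ ($s{\left(V,a \right)} = 2 - 7 = -5$)
$b{\left(q,E \right)} = 36$ ($b{\left(q,E \right)} = 3 \left(\left(3 + 6\right) + 3\right) = 3 \left(9 + 3\right) = 3 \cdot 12 = 36$)
$B = -37$ ($B = 36 - 73 = -37$)
$\left(B + 391\right)^{2} = \left(-37 + 391\right)^{2} = 354^{2} = 125316$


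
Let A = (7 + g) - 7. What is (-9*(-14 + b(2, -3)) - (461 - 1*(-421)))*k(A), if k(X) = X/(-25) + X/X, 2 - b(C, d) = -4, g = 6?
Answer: -3078/5 ≈ -615.60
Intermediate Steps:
b(C, d) = 6 (b(C, d) = 2 - 1*(-4) = 2 + 4 = 6)
A = 6 (A = (7 + 6) - 7 = 13 - 7 = 6)
k(X) = 1 - X/25 (k(X) = X*(-1/25) + 1 = -X/25 + 1 = 1 - X/25)
(-9*(-14 + b(2, -3)) - (461 - 1*(-421)))*k(A) = (-9*(-14 + 6) - (461 - 1*(-421)))*(1 - 1/25*6) = (-9*(-8) - (461 + 421))*(1 - 6/25) = (72 - 1*882)*(19/25) = (72 - 882)*(19/25) = -810*19/25 = -3078/5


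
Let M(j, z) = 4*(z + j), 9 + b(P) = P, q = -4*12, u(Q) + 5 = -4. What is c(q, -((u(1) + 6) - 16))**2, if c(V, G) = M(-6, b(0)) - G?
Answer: 6241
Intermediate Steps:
u(Q) = -9 (u(Q) = -5 - 4 = -9)
q = -48
b(P) = -9 + P
M(j, z) = 4*j + 4*z (M(j, z) = 4*(j + z) = 4*j + 4*z)
c(V, G) = -60 - G (c(V, G) = (4*(-6) + 4*(-9 + 0)) - G = (-24 + 4*(-9)) - G = (-24 - 36) - G = -60 - G)
c(q, -((u(1) + 6) - 16))**2 = (-60 - (-1)*((-9 + 6) - 16))**2 = (-60 - (-1)*(-3 - 16))**2 = (-60 - (-1)*(-19))**2 = (-60 - 1*19)**2 = (-60 - 19)**2 = (-79)**2 = 6241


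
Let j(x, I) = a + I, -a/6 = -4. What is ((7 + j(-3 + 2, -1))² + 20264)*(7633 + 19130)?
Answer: 566412132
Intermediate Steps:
a = 24 (a = -6*(-4) = 24)
j(x, I) = 24 + I
((7 + j(-3 + 2, -1))² + 20264)*(7633 + 19130) = ((7 + (24 - 1))² + 20264)*(7633 + 19130) = ((7 + 23)² + 20264)*26763 = (30² + 20264)*26763 = (900 + 20264)*26763 = 21164*26763 = 566412132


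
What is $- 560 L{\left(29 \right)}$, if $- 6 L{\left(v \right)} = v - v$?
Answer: $0$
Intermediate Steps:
$L{\left(v \right)} = 0$ ($L{\left(v \right)} = - \frac{v - v}{6} = \left(- \frac{1}{6}\right) 0 = 0$)
$- 560 L{\left(29 \right)} = \left(-560\right) 0 = 0$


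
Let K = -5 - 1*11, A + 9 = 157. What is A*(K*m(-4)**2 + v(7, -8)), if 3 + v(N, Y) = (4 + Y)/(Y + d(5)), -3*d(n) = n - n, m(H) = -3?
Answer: -21682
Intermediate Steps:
A = 148 (A = -9 + 157 = 148)
d(n) = 0 (d(n) = -(n - n)/3 = -1/3*0 = 0)
v(N, Y) = -3 + (4 + Y)/Y (v(N, Y) = -3 + (4 + Y)/(Y + 0) = -3 + (4 + Y)/Y)
K = -16 (K = -5 - 11 = -16)
A*(K*m(-4)**2 + v(7, -8)) = 148*(-16*(-3)**2 + (-2 + 4/(-8))) = 148*(-16*9 + (-2 + 4*(-1/8))) = 148*(-144 + (-2 - 1/2)) = 148*(-144 - 5/2) = 148*(-293/2) = -21682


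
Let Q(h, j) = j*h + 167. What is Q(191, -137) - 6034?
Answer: -32034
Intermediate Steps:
Q(h, j) = 167 + h*j (Q(h, j) = h*j + 167 = 167 + h*j)
Q(191, -137) - 6034 = (167 + 191*(-137)) - 6034 = (167 - 26167) - 6034 = -26000 - 6034 = -32034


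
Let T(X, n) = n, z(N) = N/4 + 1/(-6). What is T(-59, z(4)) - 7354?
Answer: -44119/6 ≈ -7353.2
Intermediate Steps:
z(N) = -⅙ + N/4 (z(N) = N*(¼) + 1*(-⅙) = N/4 - ⅙ = -⅙ + N/4)
T(-59, z(4)) - 7354 = (-⅙ + (¼)*4) - 7354 = (-⅙ + 1) - 7354 = ⅚ - 7354 = -44119/6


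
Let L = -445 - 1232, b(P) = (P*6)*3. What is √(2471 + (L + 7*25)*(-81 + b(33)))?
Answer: I*√768055 ≈ 876.39*I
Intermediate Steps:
b(P) = 18*P (b(P) = (6*P)*3 = 18*P)
L = -1677
√(2471 + (L + 7*25)*(-81 + b(33))) = √(2471 + (-1677 + 7*25)*(-81 + 18*33)) = √(2471 + (-1677 + 175)*(-81 + 594)) = √(2471 - 1502*513) = √(2471 - 770526) = √(-768055) = I*√768055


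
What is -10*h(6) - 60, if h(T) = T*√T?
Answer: -60 - 60*√6 ≈ -206.97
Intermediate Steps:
h(T) = T^(3/2)
-10*h(6) - 60 = -60*√6 - 60 = -60 - 60*√6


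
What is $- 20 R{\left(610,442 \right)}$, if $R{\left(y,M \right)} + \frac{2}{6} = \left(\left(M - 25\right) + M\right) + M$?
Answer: $- \frac{78040}{3} \approx -26013.0$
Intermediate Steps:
$R{\left(y,M \right)} = - \frac{76}{3} + 3 M$ ($R{\left(y,M \right)} = - \frac{1}{3} + \left(\left(\left(M - 25\right) + M\right) + M\right) = - \frac{1}{3} + \left(\left(\left(-25 + M\right) + M\right) + M\right) = - \frac{1}{3} + \left(\left(-25 + 2 M\right) + M\right) = - \frac{1}{3} + \left(-25 + 3 M\right) = - \frac{76}{3} + 3 M$)
$- 20 R{\left(610,442 \right)} = - 20 \left(- \frac{76}{3} + 3 \cdot 442\right) = - 20 \left(- \frac{76}{3} + 1326\right) = \left(-20\right) \frac{3902}{3} = - \frac{78040}{3}$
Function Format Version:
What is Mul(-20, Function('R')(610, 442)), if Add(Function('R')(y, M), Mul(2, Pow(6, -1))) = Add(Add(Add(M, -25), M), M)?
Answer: Rational(-78040, 3) ≈ -26013.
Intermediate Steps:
Function('R')(y, M) = Add(Rational(-76, 3), Mul(3, M)) (Function('R')(y, M) = Add(Rational(-1, 3), Add(Add(Add(M, -25), M), M)) = Add(Rational(-1, 3), Add(Add(Add(-25, M), M), M)) = Add(Rational(-1, 3), Add(Add(-25, Mul(2, M)), M)) = Add(Rational(-1, 3), Add(-25, Mul(3, M))) = Add(Rational(-76, 3), Mul(3, M)))
Mul(-20, Function('R')(610, 442)) = Mul(-20, Add(Rational(-76, 3), Mul(3, 442))) = Mul(-20, Add(Rational(-76, 3), 1326)) = Mul(-20, Rational(3902, 3)) = Rational(-78040, 3)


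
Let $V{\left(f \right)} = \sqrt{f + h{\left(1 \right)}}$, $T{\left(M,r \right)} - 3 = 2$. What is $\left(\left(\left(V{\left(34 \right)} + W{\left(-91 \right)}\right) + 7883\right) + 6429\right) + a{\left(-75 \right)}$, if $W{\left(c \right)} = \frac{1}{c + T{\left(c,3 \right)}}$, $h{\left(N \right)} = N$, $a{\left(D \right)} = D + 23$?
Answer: $\frac{1226359}{86} + \sqrt{35} \approx 14266.0$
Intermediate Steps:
$T{\left(M,r \right)} = 5$ ($T{\left(M,r \right)} = 3 + 2 = 5$)
$a{\left(D \right)} = 23 + D$
$W{\left(c \right)} = \frac{1}{5 + c}$ ($W{\left(c \right)} = \frac{1}{c + 5} = \frac{1}{5 + c}$)
$V{\left(f \right)} = \sqrt{1 + f}$ ($V{\left(f \right)} = \sqrt{f + 1} = \sqrt{1 + f}$)
$\left(\left(\left(V{\left(34 \right)} + W{\left(-91 \right)}\right) + 7883\right) + 6429\right) + a{\left(-75 \right)} = \left(\left(\left(\sqrt{1 + 34} + \frac{1}{5 - 91}\right) + 7883\right) + 6429\right) + \left(23 - 75\right) = \left(\left(\left(\sqrt{35} + \frac{1}{-86}\right) + 7883\right) + 6429\right) - 52 = \left(\left(\left(\sqrt{35} - \frac{1}{86}\right) + 7883\right) + 6429\right) - 52 = \left(\left(\left(- \frac{1}{86} + \sqrt{35}\right) + 7883\right) + 6429\right) - 52 = \left(\left(\frac{677937}{86} + \sqrt{35}\right) + 6429\right) - 52 = \left(\frac{1230831}{86} + \sqrt{35}\right) - 52 = \frac{1226359}{86} + \sqrt{35}$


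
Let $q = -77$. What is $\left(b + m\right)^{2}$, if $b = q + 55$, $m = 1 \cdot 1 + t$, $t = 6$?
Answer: $225$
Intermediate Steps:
$m = 7$ ($m = 1 \cdot 1 + 6 = 1 + 6 = 7$)
$b = -22$ ($b = -77 + 55 = -22$)
$\left(b + m\right)^{2} = \left(-22 + 7\right)^{2} = \left(-15\right)^{2} = 225$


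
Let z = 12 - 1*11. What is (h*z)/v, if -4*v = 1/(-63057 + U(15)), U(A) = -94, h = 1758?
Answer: 444077832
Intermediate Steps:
z = 1 (z = 12 - 11 = 1)
v = 1/252604 (v = -1/(4*(-63057 - 94)) = -1/4/(-63151) = -1/4*(-1/63151) = 1/252604 ≈ 3.9588e-6)
(h*z)/v = (1758*1)/(1/252604) = 1758*252604 = 444077832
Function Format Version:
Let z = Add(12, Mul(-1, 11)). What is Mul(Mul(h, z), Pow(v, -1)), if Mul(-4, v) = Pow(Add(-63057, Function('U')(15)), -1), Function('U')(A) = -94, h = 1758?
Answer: 444077832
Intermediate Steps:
z = 1 (z = Add(12, -11) = 1)
v = Rational(1, 252604) (v = Mul(Rational(-1, 4), Pow(Add(-63057, -94), -1)) = Mul(Rational(-1, 4), Pow(-63151, -1)) = Mul(Rational(-1, 4), Rational(-1, 63151)) = Rational(1, 252604) ≈ 3.9588e-6)
Mul(Mul(h, z), Pow(v, -1)) = Mul(Mul(1758, 1), Pow(Rational(1, 252604), -1)) = Mul(1758, 252604) = 444077832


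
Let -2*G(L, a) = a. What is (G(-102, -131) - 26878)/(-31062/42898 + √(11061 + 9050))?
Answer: -142910375751/148032278780 - 2565752394777*√119/148032278780 ≈ -190.04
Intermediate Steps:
G(L, a) = -a/2
(G(-102, -131) - 26878)/(-31062/42898 + √(11061 + 9050)) = (-½*(-131) - 26878)/(-31062/42898 + √(11061 + 9050)) = (131/2 - 26878)/(-31062*1/42898 + √20111) = -53625/(2*(-15531/21449 + 13*√119))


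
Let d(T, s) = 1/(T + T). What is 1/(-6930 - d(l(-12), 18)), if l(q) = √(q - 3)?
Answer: -415800/2881494001 - 2*I*√15/2881494001 ≈ -0.0001443 - 2.6882e-9*I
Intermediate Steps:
l(q) = √(-3 + q)
d(T, s) = 1/(2*T)
1/(-6930 - d(l(-12), 18)) = 1/(-6930 - 1/(2*(√(-3 - 12)))) = 1/(-6930 - 1/(2*(√(-15)))) = 1/(-6930 - 1/(2*(I*√15))) = 1/(-6930 - (-I*√15/15)/2) = 1/(-6930 - (-1)*I*√15/30) = 1/(-6930 + I*√15/30)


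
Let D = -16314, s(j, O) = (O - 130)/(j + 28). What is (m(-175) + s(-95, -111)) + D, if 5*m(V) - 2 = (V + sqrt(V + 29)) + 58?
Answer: -1094338/67 + I*sqrt(146)/5 ≈ -16333.0 + 2.4166*I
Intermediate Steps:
s(j, O) = (-130 + O)/(28 + j)
m(V) = 12 + V/5 + sqrt(29 + V)/5 (m(V) = 2/5 + ((V + sqrt(V + 29)) + 58)/5 = 2/5 + ((V + sqrt(29 + V)) + 58)/5 = 2/5 + (58 + V + sqrt(29 + V))/5 = 2/5 + (58/5 + V/5 + sqrt(29 + V)/5) = 12 + V/5 + sqrt(29 + V)/5)
(m(-175) + s(-95, -111)) + D = ((12 + (1/5)*(-175) + sqrt(29 - 175)/5) + (-130 - 111)/(28 - 95)) - 16314 = ((12 - 35 + sqrt(-146)/5) - 241/(-67)) - 16314 = ((12 - 35 + (I*sqrt(146))/5) - 1/67*(-241)) - 16314 = ((12 - 35 + I*sqrt(146)/5) + 241/67) - 16314 = ((-23 + I*sqrt(146)/5) + 241/67) - 16314 = (-1300/67 + I*sqrt(146)/5) - 16314 = -1094338/67 + I*sqrt(146)/5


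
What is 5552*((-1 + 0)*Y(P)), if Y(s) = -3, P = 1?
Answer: 16656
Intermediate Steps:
5552*((-1 + 0)*Y(P)) = 5552*((-1 + 0)*(-3)) = 5552*(-1*(-3)) = 5552*3 = 16656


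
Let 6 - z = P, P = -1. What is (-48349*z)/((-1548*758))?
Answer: 338443/1173384 ≈ 0.28843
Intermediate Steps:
z = 7 (z = 6 - 1*(-1) = 6 + 1 = 7)
(-48349*z)/((-1548*758)) = (-48349*7)/((-1548*758)) = -338443/(-1173384) = -338443*(-1/1173384) = 338443/1173384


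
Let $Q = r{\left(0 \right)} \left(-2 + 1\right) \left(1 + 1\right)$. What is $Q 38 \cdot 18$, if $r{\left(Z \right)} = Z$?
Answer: $0$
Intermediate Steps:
$Q = 0$ ($Q = 0 \left(-2 + 1\right) \left(1 + 1\right) = 0 \left(\left(-1\right) 2\right) = 0 \left(-2\right) = 0$)
$Q 38 \cdot 18 = 0 \cdot 38 \cdot 18 = 0 \cdot 18 = 0$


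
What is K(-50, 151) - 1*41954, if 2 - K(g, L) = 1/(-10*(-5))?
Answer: -2097601/50 ≈ -41952.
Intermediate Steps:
K(g, L) = 99/50 (K(g, L) = 2 - 1/((-10*(-5))) = 2 - 1/50 = 99/50)
K(-50, 151) - 1*41954 = 99/50 - 1*41954 = 99/50 - 41954 = -2097601/50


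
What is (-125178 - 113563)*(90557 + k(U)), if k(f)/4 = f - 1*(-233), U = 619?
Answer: -22433298065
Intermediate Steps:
k(f) = 932 + 4*f (k(f) = 4*(f - 1*(-233)) = 4*(f + 233) = 4*(233 + f) = 932 + 4*f)
(-125178 - 113563)*(90557 + k(U)) = (-125178 - 113563)*(90557 + (932 + 4*619)) = -238741*(90557 + (932 + 2476)) = -238741*(90557 + 3408) = -238741*93965 = -22433298065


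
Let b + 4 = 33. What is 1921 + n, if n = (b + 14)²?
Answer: 3770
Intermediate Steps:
b = 29 (b = -4 + 33 = 29)
n = 1849 (n = (29 + 14)² = 43² = 1849)
1921 + n = 1921 + 1849 = 3770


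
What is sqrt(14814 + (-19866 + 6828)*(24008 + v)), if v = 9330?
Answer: 13*I*sqrt(2571870) ≈ 20848.0*I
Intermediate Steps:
sqrt(14814 + (-19866 + 6828)*(24008 + v)) = sqrt(14814 + (-19866 + 6828)*(24008 + 9330)) = sqrt(14814 - 13038*33338) = sqrt(14814 - 434660844) = sqrt(-434646030) = 13*I*sqrt(2571870)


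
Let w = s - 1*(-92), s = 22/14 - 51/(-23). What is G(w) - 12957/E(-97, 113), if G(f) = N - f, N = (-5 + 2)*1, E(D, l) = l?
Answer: -3883342/18193 ≈ -213.45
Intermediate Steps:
N = -3 (N = -3*1 = -3)
s = 610/161 (s = 22*(1/14) - 51*(-1/23) = 11/7 + 51/23 = 610/161 ≈ 3.7888)
w = 15422/161 (w = 610/161 - 1*(-92) = 610/161 + 92 = 15422/161 ≈ 95.789)
G(f) = -3 - f
G(w) - 12957/E(-97, 113) = (-3 - 1*15422/161) - 12957/113 = (-3 - 15422/161) - 12957*1/113 = -15905/161 - 12957/113 = -3883342/18193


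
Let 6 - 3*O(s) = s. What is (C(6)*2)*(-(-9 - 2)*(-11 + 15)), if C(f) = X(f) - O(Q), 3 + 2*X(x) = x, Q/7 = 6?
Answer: 1188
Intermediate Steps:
Q = 42 (Q = 7*6 = 42)
O(s) = 2 - s/3
X(x) = -3/2 + x/2
C(f) = 21/2 + f/2 (C(f) = (-3/2 + f/2) - (2 - ⅓*42) = (-3/2 + f/2) - (2 - 14) = (-3/2 + f/2) - 1*(-12) = (-3/2 + f/2) + 12 = 21/2 + f/2)
(C(6)*2)*(-(-9 - 2)*(-11 + 15)) = ((21/2 + (½)*6)*2)*(-(-9 - 2)*(-11 + 15)) = ((21/2 + 3)*2)*(-(-11)*4) = ((27/2)*2)*(-1*(-44)) = 27*44 = 1188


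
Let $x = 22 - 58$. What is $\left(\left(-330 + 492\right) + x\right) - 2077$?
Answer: $-1951$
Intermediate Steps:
$x = -36$ ($x = 22 - 58 = -36$)
$\left(\left(-330 + 492\right) + x\right) - 2077 = \left(\left(-330 + 492\right) - 36\right) - 2077 = \left(162 - 36\right) - 2077 = 126 - 2077 = -1951$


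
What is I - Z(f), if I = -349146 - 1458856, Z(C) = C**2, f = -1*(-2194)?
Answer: -6621638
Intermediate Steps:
f = 2194
I = -1808002
I - Z(f) = -1808002 - 1*2194**2 = -1808002 - 1*4813636 = -1808002 - 4813636 = -6621638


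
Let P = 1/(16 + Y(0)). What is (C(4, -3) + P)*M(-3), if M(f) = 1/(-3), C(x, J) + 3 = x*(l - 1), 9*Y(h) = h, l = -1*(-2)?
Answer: -17/48 ≈ -0.35417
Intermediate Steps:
l = 2
Y(h) = h/9
C(x, J) = -3 + x (C(x, J) = -3 + x*(2 - 1) = -3 + x*1 = -3 + x)
P = 1/16 (P = 1/(16 + (⅑)*0) = 1/(16 + 0) = 1/16 ≈ 0.062500)
M(f) = -⅓
(C(4, -3) + P)*M(-3) = ((-3 + 4) + 1/16)*(-⅓) = (1 + 1/16)*(-⅓) = (17/16)*(-⅓) = -17/48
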